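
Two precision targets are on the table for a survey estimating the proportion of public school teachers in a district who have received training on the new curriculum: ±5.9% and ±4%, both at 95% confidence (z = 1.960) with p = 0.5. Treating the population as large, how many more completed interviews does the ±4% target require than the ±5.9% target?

At ±5.9%: n = 1.960² × 0.2500 / 0.059² ≈ 275.90 → 276.
At ±4%: n = 1.960² × 0.2500 / 0.040² ≈ 600.25 → 601.
Additional respondents: 601 − 276 = 325.

325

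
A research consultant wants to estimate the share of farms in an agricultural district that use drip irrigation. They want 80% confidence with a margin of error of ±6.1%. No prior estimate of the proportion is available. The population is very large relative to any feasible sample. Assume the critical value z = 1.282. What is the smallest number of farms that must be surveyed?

With no prior estimate, use p = 0.5, giving p(1−p) = 0.25.
n = z²·p(1−p)/E² = 1.282² × 0.2500 / 0.061² = 1.6435 × 0.2500 / 0.003721 ≈ 110.42.
Rounding up gives n = 111.

111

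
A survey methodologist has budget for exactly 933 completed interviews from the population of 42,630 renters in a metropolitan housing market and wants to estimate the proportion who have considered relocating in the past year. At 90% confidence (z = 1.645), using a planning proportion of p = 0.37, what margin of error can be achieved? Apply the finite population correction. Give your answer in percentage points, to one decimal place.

Finite-population factor: (N−n)/(N−1) = (42630−933)/(42630−1) = 0.9781.
SE(p̂) = √[p(1−p)/n · (N−n)/(N−1)] = √[0.2331/933 × 0.9781] = 0.01563.
E = z × SE = 1.645 × 0.01563 = 0.02572 ≈ 2.6 percentage points.

2.6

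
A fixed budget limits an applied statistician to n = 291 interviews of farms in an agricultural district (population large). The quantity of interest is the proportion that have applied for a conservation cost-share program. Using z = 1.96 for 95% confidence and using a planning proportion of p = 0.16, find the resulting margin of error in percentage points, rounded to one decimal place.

4.2

SE(p̂) = √[p(1−p)/n] = √[0.1344/291] = 0.02149.
E = z × SE = 1.96 × 0.02149 = 0.04212, or 4.2 percentage points.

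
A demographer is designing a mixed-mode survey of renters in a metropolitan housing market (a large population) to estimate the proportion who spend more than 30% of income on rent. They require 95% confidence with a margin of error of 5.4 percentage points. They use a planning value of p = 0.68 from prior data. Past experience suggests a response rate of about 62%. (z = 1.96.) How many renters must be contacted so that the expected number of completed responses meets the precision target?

Completed interviews needed: n₀ = 1.96² × 0.2176 / 0.054² ≈ 286.67 → 287.
At a 62% response rate, contacts needed = 287 / 0.62 ≈ 462.90 → 463.

463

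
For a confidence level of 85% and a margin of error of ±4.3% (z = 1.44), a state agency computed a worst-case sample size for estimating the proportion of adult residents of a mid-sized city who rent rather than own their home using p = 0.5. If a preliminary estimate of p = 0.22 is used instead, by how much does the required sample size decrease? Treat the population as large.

88

Conservative (p = 0.5): n = 1.44² × 0.25 / 0.043² ≈ 280.37 → 281.
Using p = 0.22: p(1−p) = 0.1716, so n = 1.44² × 0.1716 / 0.043² ≈ 192.44 → 193.
Reduction: 281 − 193 = 88.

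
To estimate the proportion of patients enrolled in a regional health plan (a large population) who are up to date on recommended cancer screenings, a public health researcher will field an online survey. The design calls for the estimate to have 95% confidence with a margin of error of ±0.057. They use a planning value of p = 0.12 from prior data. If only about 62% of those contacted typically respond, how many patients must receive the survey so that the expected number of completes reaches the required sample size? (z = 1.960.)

202

Completed interviews needed: n₀ = 1.960² × 0.1056 / 0.057² ≈ 124.86 → 125.
At a 62% response rate, contacts needed = 125 / 0.62 ≈ 201.61 → 202.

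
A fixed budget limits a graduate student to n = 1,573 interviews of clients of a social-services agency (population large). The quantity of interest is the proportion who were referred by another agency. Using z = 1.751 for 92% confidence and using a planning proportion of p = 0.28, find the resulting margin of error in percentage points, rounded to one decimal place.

SE(p̂) = √[p(1−p)/n] = √[0.2016/1573] = 0.01132.
E = z × SE = 1.751 × 0.01132 = 0.01982, or 2.0 percentage points.

2.0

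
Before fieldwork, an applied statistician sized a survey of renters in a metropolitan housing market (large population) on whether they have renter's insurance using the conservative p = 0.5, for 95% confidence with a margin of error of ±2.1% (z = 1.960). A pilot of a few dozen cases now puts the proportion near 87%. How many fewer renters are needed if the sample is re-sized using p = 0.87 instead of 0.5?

Conservative (p = 0.5): n = 1.960² × 0.25 / 0.021² ≈ 2177.78 → 2178.
Using p = 0.87: p(1−p) = 0.1131, so n = 1.960² × 0.1131 / 0.021² ≈ 985.23 → 986.
Reduction: 2178 − 986 = 1192.

1192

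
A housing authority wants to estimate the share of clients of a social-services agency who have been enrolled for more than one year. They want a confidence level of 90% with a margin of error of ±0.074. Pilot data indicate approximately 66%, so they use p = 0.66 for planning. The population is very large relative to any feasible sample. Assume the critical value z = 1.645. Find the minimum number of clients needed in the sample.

With p = 0.66, p(1−p) = 0.2244.
n = z²·p(1−p)/E² = 1.645² × 0.2244 / 0.074² = 2.7060 × 0.2244 / 0.005476 ≈ 110.89.
Rounding up gives n = 111.

111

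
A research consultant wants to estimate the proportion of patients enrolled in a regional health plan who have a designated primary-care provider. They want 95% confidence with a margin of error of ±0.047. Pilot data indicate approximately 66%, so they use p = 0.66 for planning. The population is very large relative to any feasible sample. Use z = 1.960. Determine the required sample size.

391

With p = 0.66, p(1−p) = 0.2244.
n = z²·p(1−p)/E² = 1.960² × 0.2244 / 0.047² = 3.8416 × 0.2244 / 0.002209 ≈ 390.25.
Rounding up gives n = 391.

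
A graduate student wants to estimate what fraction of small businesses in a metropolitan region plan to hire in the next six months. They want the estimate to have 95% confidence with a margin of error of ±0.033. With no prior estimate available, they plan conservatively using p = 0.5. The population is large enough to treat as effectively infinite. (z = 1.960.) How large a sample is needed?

882

With p = 0.5, p(1−p) = 0.25.
n = z²·p(1−p)/E² = 1.960² × 0.2500 / 0.033² = 3.8416 × 0.2500 / 0.001089 ≈ 881.91.
Rounding up gives n = 882.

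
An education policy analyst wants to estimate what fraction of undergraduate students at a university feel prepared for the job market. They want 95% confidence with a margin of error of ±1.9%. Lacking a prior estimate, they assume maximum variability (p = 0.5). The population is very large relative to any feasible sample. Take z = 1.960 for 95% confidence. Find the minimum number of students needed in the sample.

2661

With p = 0.5, p(1−p) = 0.25.
n = z²·p(1−p)/E² = 1.960² × 0.2500 / 0.019² = 3.8416 × 0.2500 / 0.000361 ≈ 2660.39.
Rounding up gives n = 2661.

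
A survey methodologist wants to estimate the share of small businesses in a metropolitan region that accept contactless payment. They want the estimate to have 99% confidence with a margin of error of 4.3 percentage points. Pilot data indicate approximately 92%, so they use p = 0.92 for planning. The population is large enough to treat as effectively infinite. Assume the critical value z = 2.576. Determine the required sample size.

265

With p = 0.92, p(1−p) = 0.0736.
n = z²·p(1−p)/E² = 2.576² × 0.0736 / 0.043² = 6.6358 × 0.0736 / 0.001849 ≈ 264.14.
Rounding up gives n = 265.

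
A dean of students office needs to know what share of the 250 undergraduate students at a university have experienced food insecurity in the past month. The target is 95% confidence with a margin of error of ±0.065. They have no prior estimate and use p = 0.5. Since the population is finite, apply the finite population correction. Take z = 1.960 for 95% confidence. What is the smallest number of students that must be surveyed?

120

Unadjusted: n₀ = 1.960² × 0.50 × 0.50 / 0.065² ≈ 227.31, so n₀ = 228.
Finite population correction with N = 250: n = n₀ / (1 + (n₀−1)/N) = 228 / (1 + 227/250) = 228 / 1.9080 ≈ 119.50.
Rounding up, n = 120.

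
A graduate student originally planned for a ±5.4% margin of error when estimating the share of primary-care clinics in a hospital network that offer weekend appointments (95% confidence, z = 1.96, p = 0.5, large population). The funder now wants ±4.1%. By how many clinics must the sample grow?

242

At ±5.4%: n = 1.96² × 0.2500 / 0.054² ≈ 329.36 → 330.
At ±4.1%: n = 1.96² × 0.2500 / 0.041² ≈ 571.33 → 572.
Additional respondents: 572 − 330 = 242.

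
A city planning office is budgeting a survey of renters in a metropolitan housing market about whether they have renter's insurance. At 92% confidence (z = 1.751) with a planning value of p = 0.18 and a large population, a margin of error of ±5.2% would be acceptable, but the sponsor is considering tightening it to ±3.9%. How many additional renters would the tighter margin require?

At ±5.2%: n = 1.751² × 0.1476 / 0.052² ≈ 167.36 → 168.
At ±3.9%: n = 1.751² × 0.1476 / 0.039² ≈ 297.53 → 298.
Additional respondents: 298 − 168 = 130.

130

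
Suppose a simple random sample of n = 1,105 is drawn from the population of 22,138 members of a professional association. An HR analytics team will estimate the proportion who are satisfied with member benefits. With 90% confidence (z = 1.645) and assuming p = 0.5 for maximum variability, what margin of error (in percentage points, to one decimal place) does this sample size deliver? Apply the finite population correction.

Finite-population factor: (N−n)/(N−1) = (22138−1105)/(22138−1) = 0.9501.
SE(p̂) = √[p(1−p)/n · (N−n)/(N−1)] = √[0.2500/1105 × 0.9501] = 0.01466.
E = z × SE = 1.645 × 0.01466 = 0.02412 ≈ 2.4 percentage points.

2.4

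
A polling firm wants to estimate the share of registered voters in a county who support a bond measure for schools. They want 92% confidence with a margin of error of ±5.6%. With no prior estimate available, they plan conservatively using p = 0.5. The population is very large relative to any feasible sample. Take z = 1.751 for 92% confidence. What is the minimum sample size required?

245

With p = 0.5, p(1−p) = 0.25.
n = z²·p(1−p)/E² = 1.751² × 0.2500 / 0.056² = 3.0660 × 0.2500 / 0.003136 ≈ 244.42.
Rounding up gives n = 245.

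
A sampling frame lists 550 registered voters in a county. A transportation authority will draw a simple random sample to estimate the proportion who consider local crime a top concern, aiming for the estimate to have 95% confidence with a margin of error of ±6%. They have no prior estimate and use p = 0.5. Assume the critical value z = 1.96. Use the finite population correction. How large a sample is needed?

180

Unadjusted: n₀ = 1.96² × 0.50 × 0.50 / 0.060² ≈ 266.78, so n₀ = 267.
Finite population correction with N = 550: n = n₀ / (1 + (n₀−1)/N) = 267 / (1 + 266/550) = 267 / 1.4836 ≈ 179.96.
Rounding up, n = 180.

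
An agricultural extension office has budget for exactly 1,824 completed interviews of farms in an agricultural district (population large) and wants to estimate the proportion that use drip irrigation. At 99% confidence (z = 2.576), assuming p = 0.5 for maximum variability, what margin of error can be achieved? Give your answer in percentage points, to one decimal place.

SE(p̂) = √[p(1−p)/n] = √[0.2500/1824] = 0.01171.
E = z × SE = 2.576 × 0.01171 = 0.03016, or 3.0 percentage points.

3.0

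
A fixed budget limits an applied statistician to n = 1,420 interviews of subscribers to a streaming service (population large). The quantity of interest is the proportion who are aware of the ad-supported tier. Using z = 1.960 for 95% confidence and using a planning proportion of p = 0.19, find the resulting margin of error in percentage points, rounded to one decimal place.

SE(p̂) = √[p(1−p)/n] = √[0.1539/1420] = 0.01041.
E = z × SE = 1.960 × 0.01041 = 0.02040, or 2.0 percentage points.

2.0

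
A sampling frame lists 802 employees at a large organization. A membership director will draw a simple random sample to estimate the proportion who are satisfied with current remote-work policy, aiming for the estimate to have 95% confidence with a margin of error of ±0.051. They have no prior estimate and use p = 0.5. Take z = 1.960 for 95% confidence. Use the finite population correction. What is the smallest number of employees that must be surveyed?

Unadjusted: n₀ = 1.960² × 0.50 × 0.50 / 0.051² ≈ 369.24, so n₀ = 370.
Finite population correction with N = 802: n = n₀ / (1 + (n₀−1)/N) = 370 / (1 + 369/802) = 370 / 1.4601 ≈ 253.41.
Rounding up, n = 254.

254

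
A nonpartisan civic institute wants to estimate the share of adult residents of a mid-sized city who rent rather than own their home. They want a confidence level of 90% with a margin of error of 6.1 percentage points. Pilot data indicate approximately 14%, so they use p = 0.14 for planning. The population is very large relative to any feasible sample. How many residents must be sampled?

88

For 90% confidence, z = 1.645.
With p = 0.14, p(1−p) = 0.1204.
n = z²·p(1−p)/E² = 1.645² × 0.1204 / 0.061² = 2.7060 × 0.1204 / 0.003721 ≈ 87.56.
Rounding up gives n = 88.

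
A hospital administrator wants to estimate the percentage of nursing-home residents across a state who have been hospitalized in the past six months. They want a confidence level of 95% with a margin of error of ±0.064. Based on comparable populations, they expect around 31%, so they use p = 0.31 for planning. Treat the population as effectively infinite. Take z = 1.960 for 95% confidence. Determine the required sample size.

With p = 0.31, p(1−p) = 0.2139.
n = z²·p(1−p)/E² = 1.960² × 0.2139 / 0.064² = 3.8416 × 0.2139 / 0.004096 ≈ 200.61.
Rounding up gives n = 201.

201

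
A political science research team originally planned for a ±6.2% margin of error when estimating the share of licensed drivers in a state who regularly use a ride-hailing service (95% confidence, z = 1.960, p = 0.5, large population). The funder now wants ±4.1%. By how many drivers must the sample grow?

At ±6.2%: n = 1.960² × 0.2500 / 0.062² ≈ 249.84 → 250.
At ±4.1%: n = 1.960² × 0.2500 / 0.041² ≈ 571.33 → 572.
Additional respondents: 572 − 250 = 322.

322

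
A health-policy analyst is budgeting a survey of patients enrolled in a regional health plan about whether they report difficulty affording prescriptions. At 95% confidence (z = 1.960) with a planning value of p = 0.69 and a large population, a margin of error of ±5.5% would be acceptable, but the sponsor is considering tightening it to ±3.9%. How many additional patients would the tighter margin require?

At ±5.5%: n = 1.960² × 0.2139 / 0.055² ≈ 271.64 → 272.
At ±3.9%: n = 1.960² × 0.2139 / 0.039² ≈ 540.25 → 541.
Additional respondents: 541 − 272 = 269.

269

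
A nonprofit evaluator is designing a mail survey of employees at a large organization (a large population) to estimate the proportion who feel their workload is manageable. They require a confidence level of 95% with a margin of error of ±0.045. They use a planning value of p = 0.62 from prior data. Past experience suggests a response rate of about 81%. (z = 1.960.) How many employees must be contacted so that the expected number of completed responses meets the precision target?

Completed interviews needed: n₀ = 1.960² × 0.2356 / 0.045² ≈ 446.95 → 447.
At an 81% response rate, contacts needed = 447 / 0.81 ≈ 551.85 → 552.

552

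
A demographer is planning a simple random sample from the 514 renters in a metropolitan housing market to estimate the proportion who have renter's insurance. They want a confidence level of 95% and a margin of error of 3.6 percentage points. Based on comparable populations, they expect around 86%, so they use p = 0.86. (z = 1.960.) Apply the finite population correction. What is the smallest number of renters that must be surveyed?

Unadjusted: n₀ = 1.960² × 0.86 × 0.14 / 0.036² ≈ 356.89, so n₀ = 357.
Finite population correction with N = 514: n = n₀ / (1 + (n₀−1)/N) = 357 / (1 + 356/514) = 357 / 1.6926 ≈ 210.92.
Rounding up, n = 211.

211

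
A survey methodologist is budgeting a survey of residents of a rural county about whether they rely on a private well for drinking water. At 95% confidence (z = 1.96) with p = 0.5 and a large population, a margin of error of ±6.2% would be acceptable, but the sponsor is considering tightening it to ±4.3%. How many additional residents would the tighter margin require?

At ±6.2%: n = 1.96² × 0.2500 / 0.062² ≈ 249.84 → 250.
At ±4.3%: n = 1.96² × 0.2500 / 0.043² ≈ 519.42 → 520.
Additional respondents: 520 − 250 = 270.

270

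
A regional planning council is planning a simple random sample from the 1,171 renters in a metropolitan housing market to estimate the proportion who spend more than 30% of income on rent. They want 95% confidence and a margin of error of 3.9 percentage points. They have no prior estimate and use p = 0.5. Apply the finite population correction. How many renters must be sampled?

For 95% confidence, z = 1.96.
Unadjusted: n₀ = 1.96² × 0.50 × 0.50 / 0.039² ≈ 631.43, so n₀ = 632.
Finite population correction with N = 1,171: n = n₀ / (1 + (n₀−1)/N) = 632 / (1 + 631/1171) = 632 / 1.5389 ≈ 410.69.
Rounding up, n = 411.

411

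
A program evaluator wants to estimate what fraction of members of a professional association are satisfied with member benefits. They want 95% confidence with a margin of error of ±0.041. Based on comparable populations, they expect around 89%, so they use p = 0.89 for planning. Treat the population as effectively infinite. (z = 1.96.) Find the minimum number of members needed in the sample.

With p = 0.89, p(1−p) = 0.0979.
n = z²·p(1−p)/E² = 1.96² × 0.0979 / 0.041² = 3.8416 × 0.0979 / 0.001681 ≈ 223.73.
Rounding up gives n = 224.

224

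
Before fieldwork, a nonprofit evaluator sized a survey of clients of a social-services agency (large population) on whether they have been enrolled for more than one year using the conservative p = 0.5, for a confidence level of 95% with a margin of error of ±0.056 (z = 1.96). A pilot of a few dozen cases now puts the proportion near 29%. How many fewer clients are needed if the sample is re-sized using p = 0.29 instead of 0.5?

54

Conservative (p = 0.5): n = 1.96² × 0.25 / 0.056² ≈ 306.25 → 307.
Using p = 0.29: p(1−p) = 0.2059, so n = 1.96² × 0.2059 / 0.056² ≈ 252.23 → 253.
Reduction: 307 − 253 = 54.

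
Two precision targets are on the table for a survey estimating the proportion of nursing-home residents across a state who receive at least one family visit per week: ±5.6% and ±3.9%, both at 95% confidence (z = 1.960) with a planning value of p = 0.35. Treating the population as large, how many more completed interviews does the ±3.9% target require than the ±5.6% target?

At ±5.6%: n = 1.960² × 0.2275 / 0.056² ≈ 278.69 → 279.
At ±3.9%: n = 1.960² × 0.2275 / 0.039² ≈ 574.60 → 575.
Additional respondents: 575 − 279 = 296.

296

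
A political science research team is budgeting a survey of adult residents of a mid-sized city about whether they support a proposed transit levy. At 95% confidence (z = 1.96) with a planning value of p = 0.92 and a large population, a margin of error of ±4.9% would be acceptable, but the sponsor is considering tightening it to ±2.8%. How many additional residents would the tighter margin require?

At ±4.9%: n = 1.96² × 0.0736 / 0.049² ≈ 117.76 → 118.
At ±2.8%: n = 1.96² × 0.0736 / 0.028² ≈ 360.64 → 361.
Additional respondents: 361 − 118 = 243.

243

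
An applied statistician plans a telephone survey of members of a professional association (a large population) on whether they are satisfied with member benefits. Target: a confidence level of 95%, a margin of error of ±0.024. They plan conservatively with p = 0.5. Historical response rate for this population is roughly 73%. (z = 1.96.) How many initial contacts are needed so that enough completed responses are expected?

2285

Completed interviews needed: n₀ = 1.96² × 0.2500 / 0.024² ≈ 1667.36 → 1668.
At a 73% response rate, contacts needed = 1668 / 0.73 ≈ 2284.93 → 2285.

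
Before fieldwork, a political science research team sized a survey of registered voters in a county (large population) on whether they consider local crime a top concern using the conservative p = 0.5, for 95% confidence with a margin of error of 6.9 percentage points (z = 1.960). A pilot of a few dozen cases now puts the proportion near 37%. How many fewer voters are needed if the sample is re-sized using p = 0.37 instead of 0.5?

13

Conservative (p = 0.5): n = 1.960² × 0.25 / 0.069² ≈ 201.72 → 202.
Using p = 0.37: p(1−p) = 0.2331, so n = 1.960² × 0.2331 / 0.069² ≈ 188.09 → 189.
Reduction: 202 − 189 = 13.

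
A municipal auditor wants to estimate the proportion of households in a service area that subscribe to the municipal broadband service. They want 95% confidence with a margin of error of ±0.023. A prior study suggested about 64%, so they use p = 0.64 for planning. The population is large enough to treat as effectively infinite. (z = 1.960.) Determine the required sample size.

With p = 0.64, p(1−p) = 0.2304.
n = z²·p(1−p)/E² = 1.960² × 0.2304 / 0.023² = 3.8416 × 0.2304 / 0.000529 ≈ 1673.17.
Rounding up gives n = 1674.

1674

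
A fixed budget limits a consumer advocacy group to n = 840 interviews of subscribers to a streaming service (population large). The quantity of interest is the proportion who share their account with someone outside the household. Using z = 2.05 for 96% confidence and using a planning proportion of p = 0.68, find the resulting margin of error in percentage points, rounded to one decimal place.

3.3

SE(p̂) = √[p(1−p)/n] = √[0.2176/840] = 0.01609.
E = z × SE = 2.05 × 0.01609 = 0.03299, or 3.3 percentage points.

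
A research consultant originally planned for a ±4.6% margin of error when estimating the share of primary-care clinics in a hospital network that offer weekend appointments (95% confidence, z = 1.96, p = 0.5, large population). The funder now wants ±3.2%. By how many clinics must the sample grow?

484

At ±4.6%: n = 1.96² × 0.2500 / 0.046² ≈ 453.88 → 454.
At ±3.2%: n = 1.96² × 0.2500 / 0.032² ≈ 937.89 → 938.
Additional respondents: 938 − 454 = 484.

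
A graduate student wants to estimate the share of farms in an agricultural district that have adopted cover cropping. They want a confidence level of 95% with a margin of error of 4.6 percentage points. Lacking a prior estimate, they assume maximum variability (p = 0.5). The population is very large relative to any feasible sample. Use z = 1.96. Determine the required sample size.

454

With p = 0.5, p(1−p) = 0.25.
n = z²·p(1−p)/E² = 1.96² × 0.2500 / 0.046² = 3.8416 × 0.2500 / 0.002116 ≈ 453.88.
Rounding up gives n = 454.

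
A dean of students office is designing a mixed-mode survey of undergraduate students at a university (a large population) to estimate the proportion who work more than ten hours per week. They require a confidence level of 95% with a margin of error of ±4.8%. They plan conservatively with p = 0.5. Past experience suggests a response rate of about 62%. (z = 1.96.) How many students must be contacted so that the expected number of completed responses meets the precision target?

Completed interviews needed: n₀ = 1.96² × 0.2500 / 0.048² ≈ 416.84 → 417.
At a 62% response rate, contacts needed = 417 / 0.62 ≈ 672.58 → 673.

673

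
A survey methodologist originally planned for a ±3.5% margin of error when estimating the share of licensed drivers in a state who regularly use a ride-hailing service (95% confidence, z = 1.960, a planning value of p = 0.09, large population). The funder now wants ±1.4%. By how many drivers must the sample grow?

At ±3.5%: n = 1.960² × 0.0819 / 0.035² ≈ 256.84 → 257.
At ±1.4%: n = 1.960² × 0.0819 / 0.014² ≈ 1605.24 → 1606.
Additional respondents: 1606 − 257 = 1349.

1349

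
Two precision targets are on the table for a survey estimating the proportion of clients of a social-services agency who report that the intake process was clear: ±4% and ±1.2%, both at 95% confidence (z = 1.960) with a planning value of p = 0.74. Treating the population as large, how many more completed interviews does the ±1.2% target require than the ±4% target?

At ±4%: n = 1.960² × 0.1924 / 0.040² ≈ 461.95 → 462.
At ±1.2%: n = 1.960² × 0.1924 / 0.012² ≈ 5132.80 → 5133.
Additional respondents: 5133 − 462 = 4671.

4671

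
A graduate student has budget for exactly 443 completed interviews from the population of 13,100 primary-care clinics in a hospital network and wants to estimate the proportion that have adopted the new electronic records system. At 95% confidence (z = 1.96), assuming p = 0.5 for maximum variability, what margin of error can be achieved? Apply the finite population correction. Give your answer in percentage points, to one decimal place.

4.6

Finite-population factor: (N−n)/(N−1) = (13100−443)/(13100−1) = 0.9663.
SE(p̂) = √[p(1−p)/n · (N−n)/(N−1)] = √[0.2500/443 × 0.9663] = 0.02335.
E = z × SE = 1.96 × 0.02335 = 0.04577 ≈ 4.6 percentage points.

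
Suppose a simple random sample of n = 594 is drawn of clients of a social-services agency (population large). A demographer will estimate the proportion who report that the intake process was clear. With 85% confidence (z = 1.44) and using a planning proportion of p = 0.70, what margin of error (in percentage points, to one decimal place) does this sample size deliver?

SE(p̂) = √[p(1−p)/n] = √[0.2100/594] = 0.01880.
E = z × SE = 1.44 × 0.01880 = 0.02708, or 2.7 percentage points.

2.7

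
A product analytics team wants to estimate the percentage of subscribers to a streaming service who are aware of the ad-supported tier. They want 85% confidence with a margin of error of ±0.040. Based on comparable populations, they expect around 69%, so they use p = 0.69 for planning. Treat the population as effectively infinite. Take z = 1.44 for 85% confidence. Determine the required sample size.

With p = 0.69, p(1−p) = 0.2139.
n = z²·p(1−p)/E² = 1.44² × 0.2139 / 0.040² = 2.0736 × 0.2139 / 0.001600 ≈ 277.21.
Rounding up gives n = 278.

278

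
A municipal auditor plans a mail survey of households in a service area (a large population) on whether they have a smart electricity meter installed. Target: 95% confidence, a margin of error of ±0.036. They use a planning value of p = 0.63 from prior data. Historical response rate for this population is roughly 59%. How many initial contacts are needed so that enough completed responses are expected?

For 95% confidence, z = 1.960.
Completed interviews needed: n₀ = 1.960² × 0.2331 / 0.036² ≈ 690.95 → 691.
At a 59% response rate, contacts needed = 691 / 0.59 ≈ 1171.19 → 1172.

1172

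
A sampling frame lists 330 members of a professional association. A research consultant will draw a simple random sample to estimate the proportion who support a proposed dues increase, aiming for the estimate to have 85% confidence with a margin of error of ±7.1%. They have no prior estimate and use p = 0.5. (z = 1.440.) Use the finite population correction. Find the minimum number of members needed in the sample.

79

Unadjusted: n₀ = 1.440² × 0.50 × 0.50 / 0.071² ≈ 102.84, so n₀ = 103.
Finite population correction with N = 330: n = n₀ / (1 + (n₀−1)/N) = 103 / (1 + 102/330) = 103 / 1.3091 ≈ 78.68.
Rounding up, n = 79.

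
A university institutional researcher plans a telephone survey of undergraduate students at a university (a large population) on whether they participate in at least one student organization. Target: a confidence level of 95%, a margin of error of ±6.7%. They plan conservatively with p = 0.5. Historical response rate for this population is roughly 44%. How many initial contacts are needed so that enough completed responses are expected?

487

For 95% confidence, z = 1.960.
Completed interviews needed: n₀ = 1.960² × 0.2500 / 0.067² ≈ 213.95 → 214.
At a 44% response rate, contacts needed = 214 / 0.44 ≈ 486.36 → 487.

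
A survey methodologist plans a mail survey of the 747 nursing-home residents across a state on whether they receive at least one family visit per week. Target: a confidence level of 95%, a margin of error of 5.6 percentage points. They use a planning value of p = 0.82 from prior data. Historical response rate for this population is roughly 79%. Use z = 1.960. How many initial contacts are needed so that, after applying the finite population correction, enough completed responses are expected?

185

Completed interviews needed (unadjusted): n₀ = 1.960² × 0.1476 / 0.056² ≈ 180.81 → 181.
FPC for N = 747: n = 181 / (1 + 180/747) = 181 / 1.2410 ≈ 145.85 → 146.
At a 79% response rate, contacts needed = 146 / 0.79 ≈ 184.81 → 185.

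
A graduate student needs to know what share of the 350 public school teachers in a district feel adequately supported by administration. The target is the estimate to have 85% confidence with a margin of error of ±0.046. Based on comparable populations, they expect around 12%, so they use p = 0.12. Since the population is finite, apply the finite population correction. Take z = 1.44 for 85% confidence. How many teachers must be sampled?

Unadjusted: n₀ = 1.44² × 0.12 × 0.88 / 0.046² ≈ 103.48, so n₀ = 104.
Finite population correction with N = 350: n = n₀ / (1 + (n₀−1)/N) = 104 / (1 + 103/350) = 104 / 1.2943 ≈ 80.35.
Rounding up, n = 81.

81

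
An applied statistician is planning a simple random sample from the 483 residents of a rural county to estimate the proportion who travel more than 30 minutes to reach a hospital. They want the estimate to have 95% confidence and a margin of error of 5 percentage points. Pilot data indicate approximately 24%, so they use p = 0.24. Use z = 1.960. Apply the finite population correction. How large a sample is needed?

178

Unadjusted: n₀ = 1.960² × 0.24 × 0.76 / 0.050² ≈ 280.28, so n₀ = 281.
Finite population correction with N = 483: n = n₀ / (1 + (n₀−1)/N) = 281 / (1 + 280/483) = 281 / 1.5797 ≈ 177.88.
Rounding up, n = 178.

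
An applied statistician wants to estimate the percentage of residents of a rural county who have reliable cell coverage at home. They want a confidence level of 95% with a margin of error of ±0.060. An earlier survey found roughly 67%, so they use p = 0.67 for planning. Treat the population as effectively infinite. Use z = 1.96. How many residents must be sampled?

236

With p = 0.67, p(1−p) = 0.2211.
n = z²·p(1−p)/E² = 1.96² × 0.2211 / 0.060² = 3.8416 × 0.2211 / 0.003600 ≈ 235.94.
Rounding up gives n = 236.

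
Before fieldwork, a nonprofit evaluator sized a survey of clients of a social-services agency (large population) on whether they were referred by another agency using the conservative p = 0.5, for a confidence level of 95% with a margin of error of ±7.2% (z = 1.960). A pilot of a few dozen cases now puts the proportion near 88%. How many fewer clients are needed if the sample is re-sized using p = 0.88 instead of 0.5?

Conservative (p = 0.5): n = 1.960² × 0.25 / 0.072² ≈ 185.26 → 186.
Using p = 0.88: p(1−p) = 0.1056, so n = 1.960² × 0.1056 / 0.072² ≈ 78.25 → 79.
Reduction: 186 − 79 = 107.

107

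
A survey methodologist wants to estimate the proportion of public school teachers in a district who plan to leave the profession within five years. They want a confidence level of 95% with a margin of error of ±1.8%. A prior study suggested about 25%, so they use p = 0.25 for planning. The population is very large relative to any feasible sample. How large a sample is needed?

For 95% confidence, z = 1.960.
With p = 0.25, p(1−p) = 0.1875.
n = z²·p(1−p)/E² = 1.960² × 0.1875 / 0.018² = 3.8416 × 0.1875 / 0.000324 ≈ 2223.15.
Rounding up gives n = 2224.

2224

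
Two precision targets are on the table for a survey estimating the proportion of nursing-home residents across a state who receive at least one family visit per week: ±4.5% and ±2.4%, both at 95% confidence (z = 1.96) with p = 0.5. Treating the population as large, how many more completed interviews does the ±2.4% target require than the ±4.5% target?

1193

At ±4.5%: n = 1.96² × 0.2500 / 0.045² ≈ 474.27 → 475.
At ±2.4%: n = 1.96² × 0.2500 / 0.024² ≈ 1667.36 → 1668.
Additional respondents: 1668 − 475 = 1193.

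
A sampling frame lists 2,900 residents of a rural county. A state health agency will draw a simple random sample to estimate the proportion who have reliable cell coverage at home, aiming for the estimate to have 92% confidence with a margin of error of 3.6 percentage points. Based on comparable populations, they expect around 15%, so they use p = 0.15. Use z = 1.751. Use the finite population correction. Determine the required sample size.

Unadjusted: n₀ = 1.751² × 0.15 × 0.85 / 0.036² ≈ 301.63, so n₀ = 302.
Finite population correction with N = 2,900: n = n₀ / (1 + (n₀−1)/N) = 302 / (1 + 301/2900) = 302 / 1.1038 ≈ 273.60.
Rounding up, n = 274.

274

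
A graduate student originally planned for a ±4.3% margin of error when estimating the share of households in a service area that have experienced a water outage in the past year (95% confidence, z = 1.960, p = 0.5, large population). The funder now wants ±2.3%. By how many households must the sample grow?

At ±4.3%: n = 1.960² × 0.2500 / 0.043² ≈ 519.42 → 520.
At ±2.3%: n = 1.960² × 0.2500 / 0.023² ≈ 1815.50 → 1816.
Additional respondents: 1816 − 520 = 1296.

1296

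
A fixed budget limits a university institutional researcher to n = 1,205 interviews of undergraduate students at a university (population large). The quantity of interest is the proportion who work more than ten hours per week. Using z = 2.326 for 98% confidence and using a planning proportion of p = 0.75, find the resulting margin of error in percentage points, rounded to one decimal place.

2.9

SE(p̂) = √[p(1−p)/n] = √[0.1875/1205] = 0.01247.
E = z × SE = 2.326 × 0.01247 = 0.02901, or 2.9 percentage points.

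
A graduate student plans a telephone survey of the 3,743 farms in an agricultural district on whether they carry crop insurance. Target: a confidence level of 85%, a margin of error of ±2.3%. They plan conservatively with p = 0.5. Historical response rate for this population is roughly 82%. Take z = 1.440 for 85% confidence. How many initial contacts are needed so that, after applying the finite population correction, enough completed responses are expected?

948

Completed interviews needed (unadjusted): n₀ = 1.440² × 0.2500 / 0.023² ≈ 979.96 → 980.
FPC for N = 3,743: n = 980 / (1 + 979/3743) = 980 / 1.2616 ≈ 776.82 → 777.
At an 82% response rate, contacts needed = 777 / 0.82 ≈ 947.56 → 948.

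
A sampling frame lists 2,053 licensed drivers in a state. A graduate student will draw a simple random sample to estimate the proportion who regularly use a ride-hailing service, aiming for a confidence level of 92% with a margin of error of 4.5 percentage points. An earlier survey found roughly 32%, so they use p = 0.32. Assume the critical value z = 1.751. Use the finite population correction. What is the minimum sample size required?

Unadjusted: n₀ = 1.751² × 0.32 × 0.68 / 0.045² ≈ 329.46, so n₀ = 330.
Finite population correction with N = 2,053: n = n₀ / (1 + (n₀−1)/N) = 330 / (1 + 329/2053) = 330 / 1.1603 ≈ 284.42.
Rounding up, n = 285.

285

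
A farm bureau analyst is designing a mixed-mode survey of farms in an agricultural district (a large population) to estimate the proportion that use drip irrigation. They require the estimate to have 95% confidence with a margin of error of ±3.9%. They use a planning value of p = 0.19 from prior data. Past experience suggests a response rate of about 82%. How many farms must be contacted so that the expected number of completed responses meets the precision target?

475

For 95% confidence, z = 1.960.
Completed interviews needed: n₀ = 1.960² × 0.1539 / 0.039² ≈ 388.71 → 389.
At an 82% response rate, contacts needed = 389 / 0.82 ≈ 474.39 → 475.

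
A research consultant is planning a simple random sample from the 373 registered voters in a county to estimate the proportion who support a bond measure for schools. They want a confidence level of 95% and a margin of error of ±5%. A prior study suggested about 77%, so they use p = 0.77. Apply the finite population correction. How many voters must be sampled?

158

For 95% confidence, z = 1.960.
Unadjusted: n₀ = 1.960² × 0.77 × 0.23 / 0.050² ≈ 272.14, so n₀ = 273.
Finite population correction with N = 373: n = n₀ / (1 + (n₀−1)/N) = 273 / (1 + 272/373) = 273 / 1.7292 ≈ 157.87.
Rounding up, n = 158.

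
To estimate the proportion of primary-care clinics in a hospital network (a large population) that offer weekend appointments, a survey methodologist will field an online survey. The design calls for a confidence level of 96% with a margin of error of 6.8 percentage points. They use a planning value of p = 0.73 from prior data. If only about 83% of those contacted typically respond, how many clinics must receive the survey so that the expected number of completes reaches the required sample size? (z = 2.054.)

Completed interviews needed: n₀ = 2.054² × 0.1971 / 0.068² ≈ 179.83 → 180.
At an 83% response rate, contacts needed = 180 / 0.83 ≈ 216.87 → 217.

217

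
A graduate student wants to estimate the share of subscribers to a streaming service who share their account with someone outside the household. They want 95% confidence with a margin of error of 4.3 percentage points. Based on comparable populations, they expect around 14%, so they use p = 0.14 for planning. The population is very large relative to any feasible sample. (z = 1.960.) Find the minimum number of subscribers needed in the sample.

251

With p = 0.14, p(1−p) = 0.1204.
n = z²·p(1−p)/E² = 1.960² × 0.1204 / 0.043² = 3.8416 × 0.1204 / 0.001849 ≈ 250.15.
Rounding up gives n = 251.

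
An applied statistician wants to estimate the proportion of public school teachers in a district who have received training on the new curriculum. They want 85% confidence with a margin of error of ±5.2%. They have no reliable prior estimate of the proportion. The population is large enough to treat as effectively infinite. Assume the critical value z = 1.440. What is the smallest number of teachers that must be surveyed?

With no prior estimate, use p = 0.5, giving p(1−p) = 0.25.
n = z²·p(1−p)/E² = 1.440² × 0.2500 / 0.052² = 2.0736 × 0.2500 / 0.002704 ≈ 191.72.
Rounding up gives n = 192.

192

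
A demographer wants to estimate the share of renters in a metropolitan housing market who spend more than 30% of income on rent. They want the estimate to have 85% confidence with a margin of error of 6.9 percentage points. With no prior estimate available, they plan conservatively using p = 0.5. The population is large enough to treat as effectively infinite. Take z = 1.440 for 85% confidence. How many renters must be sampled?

109

With p = 0.5, p(1−p) = 0.25.
n = z²·p(1−p)/E² = 1.440² × 0.2500 / 0.069² = 2.0736 × 0.2500 / 0.004761 ≈ 108.88.
Rounding up gives n = 109.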